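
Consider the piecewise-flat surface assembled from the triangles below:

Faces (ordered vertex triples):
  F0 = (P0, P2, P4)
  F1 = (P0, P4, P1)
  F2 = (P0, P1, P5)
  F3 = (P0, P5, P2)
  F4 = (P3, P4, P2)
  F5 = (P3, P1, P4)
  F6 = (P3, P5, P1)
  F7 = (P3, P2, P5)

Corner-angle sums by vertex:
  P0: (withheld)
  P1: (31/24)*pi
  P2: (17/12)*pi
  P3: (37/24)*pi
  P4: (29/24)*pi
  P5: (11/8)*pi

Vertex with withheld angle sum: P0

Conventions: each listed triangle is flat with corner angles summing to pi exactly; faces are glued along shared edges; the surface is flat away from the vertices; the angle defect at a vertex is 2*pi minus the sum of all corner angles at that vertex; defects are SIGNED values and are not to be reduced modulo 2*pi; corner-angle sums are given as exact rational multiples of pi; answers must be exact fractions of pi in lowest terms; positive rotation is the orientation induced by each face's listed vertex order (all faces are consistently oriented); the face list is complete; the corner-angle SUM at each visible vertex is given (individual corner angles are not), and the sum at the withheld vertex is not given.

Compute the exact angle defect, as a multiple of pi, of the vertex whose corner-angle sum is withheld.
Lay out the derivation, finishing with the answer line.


V = 6, E = 12, F = 8; chi = V - E + F = 2
Gauss-Bonnet: total defect = 2*pi*chi = 4*pi; visible defects sum to (19/6)*pi

Answer: defect(P0) = (5/6)*pi


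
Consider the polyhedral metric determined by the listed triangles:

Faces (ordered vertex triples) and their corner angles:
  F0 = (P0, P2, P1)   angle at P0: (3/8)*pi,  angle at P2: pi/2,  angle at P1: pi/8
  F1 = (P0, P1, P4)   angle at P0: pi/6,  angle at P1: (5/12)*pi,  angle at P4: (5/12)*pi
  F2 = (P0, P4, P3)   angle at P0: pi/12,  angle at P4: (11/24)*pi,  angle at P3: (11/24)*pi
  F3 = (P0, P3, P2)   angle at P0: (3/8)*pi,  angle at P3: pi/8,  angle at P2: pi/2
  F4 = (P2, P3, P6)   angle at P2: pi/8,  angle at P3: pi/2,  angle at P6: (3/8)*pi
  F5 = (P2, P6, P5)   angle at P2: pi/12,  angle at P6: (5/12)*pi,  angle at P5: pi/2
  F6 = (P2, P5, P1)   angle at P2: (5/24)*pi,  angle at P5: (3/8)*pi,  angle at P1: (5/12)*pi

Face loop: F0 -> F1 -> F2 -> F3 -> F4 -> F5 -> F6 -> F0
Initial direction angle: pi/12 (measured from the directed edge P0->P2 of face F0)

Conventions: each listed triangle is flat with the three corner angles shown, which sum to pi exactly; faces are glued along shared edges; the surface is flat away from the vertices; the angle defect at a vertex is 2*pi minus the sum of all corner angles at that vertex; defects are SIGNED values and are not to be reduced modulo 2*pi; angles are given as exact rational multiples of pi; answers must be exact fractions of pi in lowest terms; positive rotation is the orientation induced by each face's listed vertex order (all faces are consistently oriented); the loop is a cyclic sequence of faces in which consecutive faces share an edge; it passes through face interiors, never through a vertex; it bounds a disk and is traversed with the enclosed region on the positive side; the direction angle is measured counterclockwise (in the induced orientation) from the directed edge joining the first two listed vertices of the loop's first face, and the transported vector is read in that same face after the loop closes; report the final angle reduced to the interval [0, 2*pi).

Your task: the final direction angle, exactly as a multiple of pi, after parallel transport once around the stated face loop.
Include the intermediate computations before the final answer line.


enclosed vertex P0: corner angles sum to pi, defect = 2*pi - pi = pi
enclosed vertex P2: corner angles sum to (17/12)*pi, defect = 2*pi - (17/12)*pi = (7/12)*pi
by Gauss-Bonnet the loop rotates the vector by the enclosed defect sum (positive orientation, mod 2*pi)
final angle = pi/12 + (19/12)*pi = (5/3)*pi (mod 2*pi)

Answer: final direction angle = (5/3)*pi


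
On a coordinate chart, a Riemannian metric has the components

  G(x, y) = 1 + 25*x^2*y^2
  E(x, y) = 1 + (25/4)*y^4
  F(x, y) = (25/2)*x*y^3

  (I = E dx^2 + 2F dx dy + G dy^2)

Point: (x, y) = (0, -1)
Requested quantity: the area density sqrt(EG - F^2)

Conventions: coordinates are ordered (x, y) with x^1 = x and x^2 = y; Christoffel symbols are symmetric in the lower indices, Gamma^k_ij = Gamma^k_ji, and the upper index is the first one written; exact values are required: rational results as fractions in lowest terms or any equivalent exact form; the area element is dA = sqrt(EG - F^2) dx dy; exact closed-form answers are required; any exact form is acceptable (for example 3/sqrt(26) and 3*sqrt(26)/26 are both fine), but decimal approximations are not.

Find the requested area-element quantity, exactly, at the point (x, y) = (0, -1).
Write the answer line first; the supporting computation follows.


Answer: sqrt(EG - F^2) = sqrt(29)/2

E = 29/4, F = 0, G = 1; EG - F^2 = 29/4


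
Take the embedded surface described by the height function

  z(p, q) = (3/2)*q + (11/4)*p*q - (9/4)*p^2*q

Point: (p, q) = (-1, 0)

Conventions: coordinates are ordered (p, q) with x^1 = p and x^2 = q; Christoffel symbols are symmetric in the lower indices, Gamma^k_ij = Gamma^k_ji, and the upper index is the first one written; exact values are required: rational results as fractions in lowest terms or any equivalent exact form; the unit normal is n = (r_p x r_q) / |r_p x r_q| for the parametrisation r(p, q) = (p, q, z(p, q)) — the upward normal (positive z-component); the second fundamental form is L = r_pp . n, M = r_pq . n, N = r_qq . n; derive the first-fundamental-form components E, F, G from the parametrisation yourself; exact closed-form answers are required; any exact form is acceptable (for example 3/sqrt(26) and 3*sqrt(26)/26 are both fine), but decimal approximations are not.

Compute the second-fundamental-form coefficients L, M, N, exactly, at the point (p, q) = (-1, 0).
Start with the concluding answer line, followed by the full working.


Answer: L = 0, M = 29*sqrt(53)/106, N = 0

z_p = 0, z_q = -7/2, z_pp = 0, z_pq = 29/4, z_qq = 0
E = 1, F = 0, G = 53/4; answer radicand W^2 = 53/4
unnormalised second-form numerators: l = 0, m = 29/4, n = 0; L = l/sqrt(53/4), and similarly M = m/sqrt(W^2), N = n/sqrt(W^2)


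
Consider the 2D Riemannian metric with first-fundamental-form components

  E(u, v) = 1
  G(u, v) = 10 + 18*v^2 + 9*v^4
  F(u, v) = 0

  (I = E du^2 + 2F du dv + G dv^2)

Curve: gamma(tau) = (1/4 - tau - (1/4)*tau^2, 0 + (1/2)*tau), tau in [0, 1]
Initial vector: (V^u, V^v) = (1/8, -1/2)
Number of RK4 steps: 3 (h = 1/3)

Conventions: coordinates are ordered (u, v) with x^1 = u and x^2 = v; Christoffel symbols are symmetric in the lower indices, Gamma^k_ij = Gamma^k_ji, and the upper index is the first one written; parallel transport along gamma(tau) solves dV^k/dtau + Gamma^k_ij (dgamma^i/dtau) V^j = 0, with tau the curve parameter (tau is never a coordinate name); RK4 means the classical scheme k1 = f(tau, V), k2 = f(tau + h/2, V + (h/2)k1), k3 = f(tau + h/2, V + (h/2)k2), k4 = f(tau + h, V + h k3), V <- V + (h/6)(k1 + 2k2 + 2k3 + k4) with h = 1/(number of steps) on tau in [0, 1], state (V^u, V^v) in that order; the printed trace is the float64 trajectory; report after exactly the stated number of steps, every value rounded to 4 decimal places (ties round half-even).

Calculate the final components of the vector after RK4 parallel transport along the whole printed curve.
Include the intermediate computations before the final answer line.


gamma'(tau) = (-1 - (1/2)*tau, 1/2); f(tau, V)^k = -Gamma^k_ij(gamma(tau)) gamma'^i(tau) V^j; h = 1/3; intermediate values shown to 6 dp
curve data and Christoffel symbols at the stage parameters:
  tau = 0.000000: gamma = (0.250000, 0.000000), gamma' = (-1.000000, 0.500000); Gamma_uuu = 0.000000, Gamma_uuv = 0.000000, Gamma_uvv = 0.000000, Gamma_vuu = 0.000000, Gamma_vuv = 0.000000, Gamma_vvv = 0.000000
  tau = 0.166667: gamma = (0.076389, 0.083333), gamma' = (-1.083333, 0.500000); Gamma_uuu = 0.000000, Gamma_uuv = 0.000000, Gamma_uvv = 0.000000, Gamma_vuu = 0.000000, Gamma_vuv = 0.000000, Gamma_vvv = 0.149171
  tau = 0.333333: gamma = (-0.111111, 0.166667), gamma' = (-1.166667, 0.500000); Gamma_uuu = 0.000000, Gamma_uuv = 0.000000, Gamma_uvv = 0.000000, Gamma_vuu = 0.000000, Gamma_vuv = 0.000000, Gamma_vvv = 0.293457
  tau = 0.500000: gamma = (-0.312500, 0.250000), gamma' = (-1.250000, 0.500000); Gamma_uuu = 0.000000, Gamma_uuv = 0.000000, Gamma_uvv = 0.000000, Gamma_vuu = 0.000000, Gamma_vuv = 0.000000, Gamma_vvv = 0.428421
  tau = 0.666667: gamma = (-0.527778, 0.333333), gamma' = (-1.333333, 0.500000); Gamma_uuu = 0.000000, Gamma_uuv = 0.000000, Gamma_uvv = 0.000000, Gamma_vuu = 0.000000, Gamma_vuv = 0.000000, Gamma_vvv = 0.550459
  tau = 0.833333: gamma = (-0.756944, 0.416667), gamma' = (-1.416667, 0.500000); Gamma_uuu = 0.000000, Gamma_uuv = 0.000000, Gamma_uvv = 0.000000, Gamma_vuu = 0.000000, Gamma_vuv = 0.000000, Gamma_vvv = 0.657055
  tau = 1.000000: gamma = (-1.000000, 0.500000), gamma' = (-1.500000, 0.500000); Gamma_uuu = 0.000000, Gamma_uuv = 0.000000, Gamma_uvv = 0.000000, Gamma_vuu = 0.000000, Gamma_vuv = 0.000000, Gamma_vvv = 0.746888
step 0: V^u = 0.1250, V^v = -0.5000
step 1: k1 = (0.000000, 0.000000), k2 = (0.000000, 0.037293), k3 = (0.000000, 0.036829), k4 = (0.000000, 0.071563); V <- V + (h/6)(k1 + 2k2 + 2k3 + k4): V^u = 0.1250, V^v = -0.4878
step 2: k1 = (0.000000, 0.071572), k2 = (0.000000, 0.101934), k3 = (0.000000, 0.100850), k4 = (0.000000, 0.125001); V <- V + (h/6)(k1 + 2k2 + 2k3 + k4): V^u = 0.1250, V^v = -0.4543
step 3: k1 = (0.000000, 0.125047), k2 = (0.000000, 0.142415), k3 = (0.000000, 0.141464), k4 = (0.000000, 0.152059); V <- V + (h/6)(k1 + 2k2 + 2k3 + k4): V^u = 0.1250, V^v = -0.4074

Answer: V^u = 0.1250, V^v = -0.4074


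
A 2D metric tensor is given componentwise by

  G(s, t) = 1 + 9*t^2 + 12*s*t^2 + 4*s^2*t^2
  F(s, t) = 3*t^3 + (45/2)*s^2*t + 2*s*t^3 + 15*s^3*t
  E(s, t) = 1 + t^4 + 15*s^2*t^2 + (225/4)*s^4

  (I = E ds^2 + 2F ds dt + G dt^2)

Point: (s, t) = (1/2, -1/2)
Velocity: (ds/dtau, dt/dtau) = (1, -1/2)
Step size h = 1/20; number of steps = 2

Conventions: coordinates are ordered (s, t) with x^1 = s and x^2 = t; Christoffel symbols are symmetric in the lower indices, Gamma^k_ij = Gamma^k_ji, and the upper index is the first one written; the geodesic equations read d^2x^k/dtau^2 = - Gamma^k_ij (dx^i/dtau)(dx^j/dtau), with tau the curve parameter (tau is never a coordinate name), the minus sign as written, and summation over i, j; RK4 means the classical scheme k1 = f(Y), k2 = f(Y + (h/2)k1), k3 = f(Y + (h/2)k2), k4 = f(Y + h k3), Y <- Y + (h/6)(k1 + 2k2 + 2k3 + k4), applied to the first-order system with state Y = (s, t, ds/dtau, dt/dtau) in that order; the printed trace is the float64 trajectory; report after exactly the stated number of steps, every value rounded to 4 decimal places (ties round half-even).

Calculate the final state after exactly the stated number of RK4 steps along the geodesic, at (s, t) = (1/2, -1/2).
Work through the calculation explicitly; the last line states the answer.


f(Y) = (ds/dtau, dt/dtau, -Gamma^s_ij Y'^i Y'^j, -Gamma^t_ij Y'^i Y'^j) with the Gammas evaluated at the stage position; h = 0.050000; intermediate values shown to 6 dp
step 0: s = 0.5000, t = -0.5000, ds/dtau = 1.0000, dt/dtau = -0.5000
step 1:
  k1: at (s, t) = (0.500000, -0.500000), (ds/dtau, dt/dtau) = (1.000000, -0.500000); Gamma_sss = 1.674877, Gamma_sst = -0.223317, Gamma_stt = 0.893268, Gamma_tss = -1.576355, Gamma_tst = 0.210181, Gamma_ttt = -0.840722; k1 = (1.000000, -0.500000, -2.121511, 1.996716)
  k2: at (s, t) = (0.525000, -0.512500), (ds/dtau, dt/dtau) = (0.946962, -0.450082); Gamma_sss = 1.708909, Gamma_sst = -0.222429, Gamma_stt = 0.878868, Gamma_tss = -1.522443, Gamma_tst = 0.198159, Gamma_ttt = -0.782971; k2 = (0.946962, -0.450082, -1.900082, 1.692757)
  k3: at (s, t) = (0.523674, -0.511252), (ds/dtau, dt/dtau) = (0.952498, -0.457681); Gamma_sss = 1.708918, Gamma_sst = -0.222451, Gamma_stt = 0.880521, Gamma_tss = -1.525414, Gamma_tst = 0.198564, Gamma_ttt = -0.785970; k3 = (0.952498, -0.457681, -1.928815, 1.721698)
  k4: at (s, t) = (0.547625, -0.522884), (ds/dtau, dt/dtau) = (0.903559, -0.413915); Gamma_sss = 1.734190, Gamma_sst = -0.220779, Gamma_stt = 0.864575, Gamma_tss = -1.472086, Gamma_tst = 0.187411, Gamma_ttt = -0.733904; k4 = (0.903559, -0.413915, -1.729091, 1.467758)
  Y <- Y + (h/6)(k1 + 2k2 + 2k3 + k4): s = 0.5475, t = -0.5227, ds/dtau = 0.9041, dt/dtau = -0.4142
step 2:
  k1: at (s, t) = (0.547521, -0.522745), (ds/dtau, dt/dtau) = (0.904097, -0.414222); Gamma_sss = 1.734325, Gamma_sst = -0.220780, Gamma_stt = 0.864763, Gamma_tss = -1.472320, Gamma_tst = 0.187426, Gamma_ttt = -0.734123; k1 = (0.904097, -0.414222, -1.731360, 1.469802)
  k2: at (s, t) = (0.570123, -0.533101), (ds/dtau, dt/dtau) = (0.860813, -0.377477); Gamma_sss = 1.752755, Gamma_sst = -0.218525, Gamma_stt = 0.848570, Gamma_tss = -1.421245, Gamma_tst = 0.177194, Gamma_ttt = -0.688074; k2 = (0.860813, -0.377477, -1.561714, 1.266336)
  k3: at (s, t) = (0.569041, -0.532182), (ds/dtau, dt/dtau) = (0.865054, -0.382563); Gamma_sss = 1.753075, Gamma_sst = -0.218603, Gamma_stt = 0.849894, Gamma_tss = -1.423660, Gamma_tst = 0.177526, Gamma_ttt = -0.690193; k3 = (0.865054, -0.382563, -1.580932, 1.283864)
  k4: at (s, t) = (0.590773, -0.541874), (ds/dtau, dt/dtau) = (0.825050, -0.350029); Gamma_sss = 1.765858, Gamma_sst = -0.215959, Gamma_stt = 0.833260, Gamma_tss = -1.374405, Gamma_tst = 0.168086, Gamma_ttt = -0.648544; k4 = (0.825050, -0.350029, -1.428858, 1.112111)
  Y <- Y + (h/6)(k1 + 2k2 + 2k3 + k4): s = 0.5907, t = -0.5418, ds/dtau = 0.8254, dt/dtau = -0.3502

Answer: s = 0.5907, t = -0.5418, ds/dtau = 0.8254, dt/dtau = -0.3502


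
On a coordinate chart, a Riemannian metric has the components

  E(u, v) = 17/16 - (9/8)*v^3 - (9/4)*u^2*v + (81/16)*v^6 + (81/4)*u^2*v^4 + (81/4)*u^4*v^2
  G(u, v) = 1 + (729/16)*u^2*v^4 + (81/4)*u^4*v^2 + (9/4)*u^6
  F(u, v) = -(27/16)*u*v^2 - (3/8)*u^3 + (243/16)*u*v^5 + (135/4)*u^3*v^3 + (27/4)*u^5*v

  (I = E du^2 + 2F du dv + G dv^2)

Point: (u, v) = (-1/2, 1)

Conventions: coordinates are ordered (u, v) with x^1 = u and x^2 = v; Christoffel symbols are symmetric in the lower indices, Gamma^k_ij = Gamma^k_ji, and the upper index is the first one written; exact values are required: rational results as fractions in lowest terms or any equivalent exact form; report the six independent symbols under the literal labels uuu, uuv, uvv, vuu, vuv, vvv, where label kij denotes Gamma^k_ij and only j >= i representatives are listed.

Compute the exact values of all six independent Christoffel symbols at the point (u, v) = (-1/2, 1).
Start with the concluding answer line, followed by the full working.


Answer: Gamma_uuu = -720/1201, Gamma_uuv = 1260/1201, Gamma_uvv = -1080/1201, Gamma_vuu = 4104/6005, Gamma_vuv = -7182/6005, Gamma_vvv = 6156/6005

E = 689/64, F = -1425/128, G = 3505/256 at the point
E_u = -225/8, E_v = 1575/32, F_u = 2601/64, F_v = -6291/128, G_u = -3591/64, G_v = 1539/32
EG - F^2 = 6005/256;  g^inv = (256/6005) * [[3505/256, 1425/128], [1425/128, 689/64]]
first-kind symbols [ij,l] = (1/2)(d_i g_jl + d_j g_il - d_l g_ij): [uu,u] = E_u/2 = -225/16, [uu,v] = F_u - E_v/2 = 513/32, [uv,u] = E_v/2 = 1575/64, [uv,v] = G_u/2 = -3591/128, [vv,u] = F_v - G_u/2 = -675/32, [vv,v] = G_v/2 = 1539/64
Gamma^u_ij = (G*[ij,u] - F*[ij,v])/(EG - F^2), Gamma^v_ij = (E*[ij,v] - F*[ij,u])/(EG - F^2)


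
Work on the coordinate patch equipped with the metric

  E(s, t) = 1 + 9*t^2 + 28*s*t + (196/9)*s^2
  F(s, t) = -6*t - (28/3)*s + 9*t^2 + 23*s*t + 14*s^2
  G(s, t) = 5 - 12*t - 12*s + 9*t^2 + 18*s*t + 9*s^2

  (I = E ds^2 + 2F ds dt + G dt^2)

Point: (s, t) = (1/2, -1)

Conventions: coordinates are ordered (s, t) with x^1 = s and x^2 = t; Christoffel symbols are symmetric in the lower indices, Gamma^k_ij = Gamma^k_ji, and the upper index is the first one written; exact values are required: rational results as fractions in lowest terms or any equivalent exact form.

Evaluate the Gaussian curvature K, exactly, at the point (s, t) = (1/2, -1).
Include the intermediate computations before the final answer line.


E = 13/9, F = 7/3, G = 53/4, EG - F^2 = 493/36 at the point
E_s = -56/9, E_t = -4, F_s = -55/3, F_t = -25/2, G_s = -21, G_t = -21
E_tt = 18, F_st = 23, G_ss = 18
By Brioschi, K is (det M1 - det M2) divided by (EG - F^2) squared.
M1 = [[-E_tt/2 + F_st - G_ss/2, E_s/2, F_s - E_t/2], [F_t - G_s/2, E, F], [G_t/2, F, G]] = [[5, -28/9, -49/3], [-2, 13/9, 7/3], [-21/2, 7/3, 53/4]]; det M1 = -437/4
M2 = [[0, E_t/2, G_s/2], [E_t/2, E, F], [G_s/2, F, G]] = [[0, -2, -21/2], [-2, 13/9, 7/3], [-21/2, 7/3, 53/4]]; det M2 = -457/4
det M1 - det M2 = 5; K = 5 / (493/36)^2 = 6480/243049

Answer: K = 6480/243049


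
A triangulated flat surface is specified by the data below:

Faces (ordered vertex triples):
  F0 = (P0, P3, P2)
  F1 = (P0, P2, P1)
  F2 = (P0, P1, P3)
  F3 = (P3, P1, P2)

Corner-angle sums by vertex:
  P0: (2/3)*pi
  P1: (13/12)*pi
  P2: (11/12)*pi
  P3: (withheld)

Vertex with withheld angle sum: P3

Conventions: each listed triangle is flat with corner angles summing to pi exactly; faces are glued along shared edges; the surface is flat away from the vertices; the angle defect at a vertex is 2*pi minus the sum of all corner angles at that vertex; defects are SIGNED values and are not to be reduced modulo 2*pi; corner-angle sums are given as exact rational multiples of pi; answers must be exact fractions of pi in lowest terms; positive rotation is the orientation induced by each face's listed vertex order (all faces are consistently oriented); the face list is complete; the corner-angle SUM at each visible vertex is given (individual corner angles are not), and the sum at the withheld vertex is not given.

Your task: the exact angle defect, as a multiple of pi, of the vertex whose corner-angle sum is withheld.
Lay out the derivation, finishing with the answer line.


V = 4, E = 6, F = 4; chi = V - E + F = 2
Gauss-Bonnet: total defect = 2*pi*chi = 4*pi; visible defects sum to (10/3)*pi

Answer: defect(P3) = (2/3)*pi


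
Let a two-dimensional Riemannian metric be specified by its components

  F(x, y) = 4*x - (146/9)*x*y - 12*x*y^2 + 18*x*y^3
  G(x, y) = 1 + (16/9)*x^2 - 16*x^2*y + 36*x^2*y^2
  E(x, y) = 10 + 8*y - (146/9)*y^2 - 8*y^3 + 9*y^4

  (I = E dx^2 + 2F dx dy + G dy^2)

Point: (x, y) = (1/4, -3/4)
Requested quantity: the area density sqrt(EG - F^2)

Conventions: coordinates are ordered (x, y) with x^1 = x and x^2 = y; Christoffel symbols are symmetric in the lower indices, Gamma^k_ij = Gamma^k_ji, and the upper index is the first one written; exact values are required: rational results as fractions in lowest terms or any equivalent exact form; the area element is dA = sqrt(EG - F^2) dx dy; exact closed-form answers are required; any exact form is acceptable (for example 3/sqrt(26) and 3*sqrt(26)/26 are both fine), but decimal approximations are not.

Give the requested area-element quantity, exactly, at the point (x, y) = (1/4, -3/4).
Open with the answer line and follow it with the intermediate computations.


Answer: sqrt(EG - F^2) = sqrt(7429)/48

E = 281/256, F = 175/384, G = 1801/576; EG - F^2 = 7429/2304


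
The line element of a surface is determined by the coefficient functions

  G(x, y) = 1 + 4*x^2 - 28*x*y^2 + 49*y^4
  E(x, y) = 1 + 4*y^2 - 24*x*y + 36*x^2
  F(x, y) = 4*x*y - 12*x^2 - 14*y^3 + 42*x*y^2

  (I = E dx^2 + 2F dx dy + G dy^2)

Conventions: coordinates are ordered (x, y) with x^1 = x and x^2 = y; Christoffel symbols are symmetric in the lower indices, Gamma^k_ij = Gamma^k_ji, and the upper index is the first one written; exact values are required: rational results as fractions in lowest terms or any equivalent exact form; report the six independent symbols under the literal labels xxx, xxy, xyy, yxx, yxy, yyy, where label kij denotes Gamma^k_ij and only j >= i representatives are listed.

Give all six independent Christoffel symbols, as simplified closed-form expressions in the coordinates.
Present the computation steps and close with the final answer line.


E = 1 + 4*y^2 - 24*x*y + 36*x^2; F = 4*x*y - 12*x^2 - 14*y^3 + 42*x*y^2; G = 1 + 4*x^2 - 28*x*y^2 + 49*y^4
Gamma^k_ij = (1/2) g^{kl} (d_i g_jl + d_j g_il - d_l g_ij), with g^inv = (1/(EG-F^2)) [[G, -F], [-F, E]]
first partials: E_x = -24*y + 72*x, E_y = 8*y - 24*x, F_x = 4*y - 24*x + 42*y^2, F_y = 4*x - 42*y^2 + 84*x*y, G_x = 8*x - 28*y^2, G_y = -56*x*y + 196*y^3
D = EG - F^2 = 1 + 4*y^2 - 24*x*y + 40*x^2 - 28*x*y^2 + 49*y^4
expanded: Gamma^x_xx = (G E_x - 2F F_x + F E_y)/(2D), Gamma^x_xy = (G E_y - F G_x)/(2D), Gamma^x_yy = (2G F_y - G G_x - F G_y)/(2D), Gamma^y_xx = (2E F_x - E E_y - F E_x)/(2D), Gamma^y_xy = (E G_x - F E_y)/(2D), Gamma^y_yy = (E G_y - 2F F_y + F G_x)/(2D); substitute and cancel common factors

Answer: Gamma_xxx = (36*x - 12*y)/(40*x^2 - 28*x*y^2 - 24*x*y + 49*y^4 + 4*y^2 + 1), Gamma_xxy = (-12*x + 4*y)/(40*x^2 - 28*x*y^2 - 24*x*y + 49*y^4 + 4*y^2 + 1), Gamma_xyy = (84*x*y - 28*y^2)/(40*x^2 - 28*x*y^2 - 24*x*y + 49*y^4 + 4*y^2 + 1), Gamma_yxx = (-12*x + 42*y^2)/(40*x^2 - 28*x*y^2 - 24*x*y + 49*y^4 + 4*y^2 + 1), Gamma_yxy = (4*x - 14*y^2)/(40*x^2 - 28*x*y^2 - 24*x*y + 49*y^4 + 4*y^2 + 1), Gamma_yyy = (-28*x*y + 98*y^3)/(40*x^2 - 28*x*y^2 - 24*x*y + 49*y^4 + 4*y^2 + 1)


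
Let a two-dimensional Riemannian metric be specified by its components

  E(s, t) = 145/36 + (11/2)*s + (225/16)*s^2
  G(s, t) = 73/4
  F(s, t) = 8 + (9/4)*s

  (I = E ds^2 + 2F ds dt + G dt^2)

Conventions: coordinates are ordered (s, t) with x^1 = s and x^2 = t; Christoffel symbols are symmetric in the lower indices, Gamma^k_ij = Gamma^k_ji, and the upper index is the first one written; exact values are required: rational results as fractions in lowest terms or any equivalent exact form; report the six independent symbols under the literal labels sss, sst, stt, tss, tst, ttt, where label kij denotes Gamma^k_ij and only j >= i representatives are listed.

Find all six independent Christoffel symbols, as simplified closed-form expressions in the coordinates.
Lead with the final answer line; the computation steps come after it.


Answer: Gamma_sss = (144909*s + 18540)/(144909*s^2 + 37080*s + 5476), Gamma_sst = 0, Gamma_stt = 0, Gamma_tss = (-61236*s - 7452)/(144909*s^2 + 37080*s + 5476), Gamma_tst = 0, Gamma_ttt = 0

E = 145/36 + (11/2)*s + (225/16)*s^2; F = 8 + (9/4)*s; G = 73/4
Gamma^k_ij = (1/2) g^{kl} (d_i g_jl + d_j g_il - d_l g_ij), with g^inv = (1/(EG-F^2)) [[G, -F], [-F, E]]
first partials: E_s = 11/2 + (225/8)*s, E_t = 0, F_s = 9/4, F_t = 0, G_s = 0, G_t = 0
D = EG - F^2 = 1369/144 + (515/8)*s + (16101/64)*s^2
expanded: Gamma^s_ss = (G E_s - 2F F_s + F E_t)/(2D), Gamma^s_st = (G E_t - F G_s)/(2D), Gamma^s_tt = (2G F_t - G G_s - F G_t)/(2D), Gamma^t_ss = (2E F_s - E E_t - F E_s)/(2D), Gamma^t_st = (E G_s - F E_t)/(2D), Gamma^t_tt = (E G_t - 2F F_t + F G_s)/(2D); substitute and cancel common factors


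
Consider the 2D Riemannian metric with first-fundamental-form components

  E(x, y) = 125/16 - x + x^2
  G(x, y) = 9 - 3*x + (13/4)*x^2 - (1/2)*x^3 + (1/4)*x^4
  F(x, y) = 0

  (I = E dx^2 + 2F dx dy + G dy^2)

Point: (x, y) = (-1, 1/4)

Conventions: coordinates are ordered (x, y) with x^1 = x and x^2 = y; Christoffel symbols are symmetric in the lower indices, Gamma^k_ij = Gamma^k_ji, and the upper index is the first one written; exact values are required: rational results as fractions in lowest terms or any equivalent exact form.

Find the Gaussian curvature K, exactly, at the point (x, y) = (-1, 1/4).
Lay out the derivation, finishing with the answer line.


E = 157/16, F = 0, G = 16, EG - F^2 = 157 at the point
E_x = -3, E_y = 0, F_x = 0, F_y = 0, G_x = -12, G_y = 0
E_yy = 0, F_xy = 0, G_xx = 25/2
Using the Brioschi determinant formula for K from the metric derivatives:
M1 = [[-E_yy/2 + F_xy - G_xx/2, E_x/2, F_x - E_y/2], [F_y - G_x/2, E, F], [G_y/2, F, G]] = [[-25/4, -3/2, 0], [6, 157/16, 0], [0, 0, 16]]; det M1 = -3349/4
M2 = [[0, E_y/2, G_x/2], [E_y/2, E, F], [G_x/2, F, G]] = [[0, 0, -6], [0, 157/16, 0], [-6, 0, 16]]; det M2 = -1413/4
det M1 - det M2 = -484; K = -484 / (157)^2 = -484/24649

Answer: K = -484/24649


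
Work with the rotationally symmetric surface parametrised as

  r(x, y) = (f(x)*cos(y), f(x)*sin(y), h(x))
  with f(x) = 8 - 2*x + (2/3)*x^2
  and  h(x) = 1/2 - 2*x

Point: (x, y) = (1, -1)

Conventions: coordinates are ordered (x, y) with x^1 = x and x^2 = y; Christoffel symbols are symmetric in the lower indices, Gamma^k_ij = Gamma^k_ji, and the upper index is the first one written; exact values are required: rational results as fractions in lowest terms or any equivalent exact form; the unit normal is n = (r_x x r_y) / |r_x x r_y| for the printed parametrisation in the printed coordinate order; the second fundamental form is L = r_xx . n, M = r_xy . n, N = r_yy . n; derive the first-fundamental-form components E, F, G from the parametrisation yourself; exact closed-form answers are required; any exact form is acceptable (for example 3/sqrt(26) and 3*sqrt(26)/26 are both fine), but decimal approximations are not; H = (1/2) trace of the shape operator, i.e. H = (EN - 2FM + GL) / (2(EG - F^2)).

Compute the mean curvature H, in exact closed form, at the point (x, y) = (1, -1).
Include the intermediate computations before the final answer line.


f = 20/3, f' = -2/3, f'' = 4/3, h' = -2, h'' = 0
E = 40/9, F = 0, G = 400/9; answer radicand W^2 = 40/9
unnormalised second-form numerators: l = 8/3, m = 0, n = -40/3; L = l/sqrt(40/9), and similarly M = m/sqrt(W^2), N = n/sqrt(W^2)
H = (E*n - 2*F*m + G*l) / (2*(EG - F^2)*sqrt(W^2)); E*n - 2*F*m + G*l = 1600/27, EG - F^2 = 16000/81, so H = (3/20)/sqrt(40/9)

Answer: H = 9*sqrt(10)/400


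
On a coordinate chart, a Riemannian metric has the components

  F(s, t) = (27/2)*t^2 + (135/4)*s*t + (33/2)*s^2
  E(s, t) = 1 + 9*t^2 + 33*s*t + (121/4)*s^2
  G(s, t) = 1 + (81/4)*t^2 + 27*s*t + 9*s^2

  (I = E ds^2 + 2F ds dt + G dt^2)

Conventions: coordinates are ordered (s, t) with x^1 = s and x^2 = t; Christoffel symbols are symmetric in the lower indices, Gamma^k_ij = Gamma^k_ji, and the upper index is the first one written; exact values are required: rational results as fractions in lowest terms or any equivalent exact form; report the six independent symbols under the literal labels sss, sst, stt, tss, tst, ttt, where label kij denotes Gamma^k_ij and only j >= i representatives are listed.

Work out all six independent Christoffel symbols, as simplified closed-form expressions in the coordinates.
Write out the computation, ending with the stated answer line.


E = 1 + 9*t^2 + 33*s*t + (121/4)*s^2; F = (27/2)*t^2 + (135/4)*s*t + (33/2)*s^2; G = 1 + (81/4)*t^2 + 27*s*t + 9*s^2
Gamma^k_ij = (1/2) g^{kl} (d_i g_jl + d_j g_il - d_l g_ij), with g^inv = (1/(EG-F^2)) [[G, -F], [-F, E]]
first partials: E_s = 33*t + (121/2)*s, E_t = 18*t + 33*s, F_s = (135/4)*t + 33*s, F_t = 27*t + (135/4)*s, G_s = 27*t + 18*s, G_t = (81/2)*t + 27*s
D = EG - F^2 = 1 + (117/4)*t^2 + 60*s*t + (157/4)*s^2
expanded: Gamma^s_ss = (G E_s - 2F F_s + F E_t)/(2D), Gamma^s_st = (G E_t - F G_s)/(2D), Gamma^s_tt = (2G F_t - G G_s - F G_t)/(2D), Gamma^t_ss = (2E F_s - E E_t - F E_s)/(2D), Gamma^t_st = (E G_s - F E_t)/(2D), Gamma^t_tt = (E G_t - 2F F_t + F G_s)/(2D); substitute and cancel common factors

Answer: Gamma_sss = (121*s + 66*t)/(157*s^2 + 240*s*t + 117*t^2 + 4), Gamma_sst = (66*s + 36*t)/(157*s^2 + 240*s*t + 117*t^2 + 4), Gamma_stt = (99*s + 54*t)/(157*s^2 + 240*s*t + 117*t^2 + 4), Gamma_tss = (66*s + 99*t)/(157*s^2 + 240*s*t + 117*t^2 + 4), Gamma_tst = (36*s + 54*t)/(157*s^2 + 240*s*t + 117*t^2 + 4), Gamma_ttt = (54*s + 81*t)/(157*s^2 + 240*s*t + 117*t^2 + 4)


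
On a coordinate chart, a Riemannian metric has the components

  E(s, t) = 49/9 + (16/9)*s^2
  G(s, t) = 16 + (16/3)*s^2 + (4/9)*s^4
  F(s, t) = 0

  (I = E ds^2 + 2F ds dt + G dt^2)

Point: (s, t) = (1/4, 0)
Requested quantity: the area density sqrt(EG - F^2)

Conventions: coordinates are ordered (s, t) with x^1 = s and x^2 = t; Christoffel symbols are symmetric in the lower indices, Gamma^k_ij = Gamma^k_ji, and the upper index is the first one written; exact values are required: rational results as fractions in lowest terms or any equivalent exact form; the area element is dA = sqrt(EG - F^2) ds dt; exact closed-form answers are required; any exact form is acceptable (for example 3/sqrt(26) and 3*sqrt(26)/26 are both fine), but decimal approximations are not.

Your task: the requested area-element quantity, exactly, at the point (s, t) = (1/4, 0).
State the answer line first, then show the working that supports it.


Answer: sqrt(EG - F^2) = 485*sqrt(2)/72

E = 50/9, F = 0, G = 9409/576; EG - F^2 = 235225/2592


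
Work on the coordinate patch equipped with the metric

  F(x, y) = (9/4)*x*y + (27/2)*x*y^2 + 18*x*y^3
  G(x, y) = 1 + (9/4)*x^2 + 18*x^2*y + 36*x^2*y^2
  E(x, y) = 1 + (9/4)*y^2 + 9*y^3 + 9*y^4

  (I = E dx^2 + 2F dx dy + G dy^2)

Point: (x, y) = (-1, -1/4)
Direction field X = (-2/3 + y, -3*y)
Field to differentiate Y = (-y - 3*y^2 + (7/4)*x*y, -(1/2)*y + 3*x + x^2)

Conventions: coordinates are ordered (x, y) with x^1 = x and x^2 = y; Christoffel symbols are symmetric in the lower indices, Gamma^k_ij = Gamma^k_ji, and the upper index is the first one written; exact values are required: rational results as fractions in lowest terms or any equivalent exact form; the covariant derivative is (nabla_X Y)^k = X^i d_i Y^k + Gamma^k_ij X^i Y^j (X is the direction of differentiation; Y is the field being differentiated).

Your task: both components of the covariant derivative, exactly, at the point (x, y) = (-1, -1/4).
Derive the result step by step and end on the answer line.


E = 265/256, F = 0, G = 1 at the point
E_x = 0, E_y = 0, F_x = 0, F_y = 9/8, G_x = 0, G_y = 0
EG - F^2 = 265/256;  g^inv = (256/265) * [[1, 0], [0, 265/256]]
first-kind symbols [ij,l] = (1/2)(d_i g_jl + d_j g_il - d_l g_ij): [xx,x] = E_x/2 = 0, [xx,y] = F_x - E_y/2 = 0, [xy,x] = E_y/2 = 0, [xy,y] = G_x/2 = 0, [yy,x] = F_y - G_x/2 = 9/8, [yy,y] = G_y/2 = 0
Gamma^x_ij = (G*[ij,x] - F*[ij,y])/(EG - F^2), Gamma^y_ij = (E*[ij,y] - F*[ij,x])/(EG - F^2)
Gamma_xxx = 0, Gamma_xxy = 0, Gamma_xyy = 288/265, Gamma_yxx = 0, Gamma_yxy = 0, Gamma_yyy = 0
X = (-11/12, 3/4), Y = (1/2, -15/8) at the point

Answer: (nabla_X Y)^x = -21011/10176, (nabla_X Y)^y = -31/24


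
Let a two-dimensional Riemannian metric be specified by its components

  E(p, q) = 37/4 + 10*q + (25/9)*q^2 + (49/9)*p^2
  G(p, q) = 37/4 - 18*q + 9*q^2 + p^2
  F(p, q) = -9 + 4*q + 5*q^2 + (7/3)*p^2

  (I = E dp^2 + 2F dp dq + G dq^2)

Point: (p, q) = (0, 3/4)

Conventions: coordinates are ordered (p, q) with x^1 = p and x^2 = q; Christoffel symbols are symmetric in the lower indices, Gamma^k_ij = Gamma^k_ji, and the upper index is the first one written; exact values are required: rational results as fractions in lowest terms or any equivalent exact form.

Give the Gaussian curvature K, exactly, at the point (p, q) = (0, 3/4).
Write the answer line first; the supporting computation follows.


Answer: K = -85408/205209

E = 293/16, F = -51/16, G = 13/16, EG - F^2 = 151/32 at the point
E_p = 0, E_q = 85/6, F_p = 0, F_q = 23/2, G_p = 0, G_q = -9/2
E_qq = 50/9, F_pq = 0, G_pp = 2
Evaluate Brioschi's two determinant matrices M1, M2 and divide by (EG - F^2)^2.
M1 = [[-E_qq/2 + F_pq - G_pp/2, E_p/2, F_p - E_q/2], [F_q - G_p/2, E, F], [G_q/2, F, G]] = [[-34/9, 0, -85/12], [23/2, 293/16, -51/16], [-9/4, -51/16, 13/16]]; det M1 = -115277/2304
M2 = [[0, E_q/2, G_p/2], [E_q/2, E, F], [G_p/2, F, G]] = [[0, 85/12, 0], [85/12, 293/16, -51/16], [0, -51/16, 13/16]]; det M2 = -93925/2304
det M1 - det M2 = -2669/288; K = -2669/288 / (151/32)^2 = -85408/205209


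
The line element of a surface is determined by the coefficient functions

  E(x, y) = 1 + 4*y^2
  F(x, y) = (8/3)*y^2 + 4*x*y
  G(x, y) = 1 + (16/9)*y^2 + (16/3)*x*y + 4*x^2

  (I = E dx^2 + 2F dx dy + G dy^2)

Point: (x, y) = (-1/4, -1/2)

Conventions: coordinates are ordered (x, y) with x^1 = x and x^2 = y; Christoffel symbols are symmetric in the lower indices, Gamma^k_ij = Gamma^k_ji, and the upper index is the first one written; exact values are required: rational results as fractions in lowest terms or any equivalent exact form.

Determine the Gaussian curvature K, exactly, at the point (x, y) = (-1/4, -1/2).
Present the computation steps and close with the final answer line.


E = 2, F = 7/6, G = 85/36, EG - F^2 = 121/36 at the point
E_x = 0, E_y = -4, F_x = -2, F_y = -11/3, G_x = -14/3, G_y = -28/9
E_yy = 8, F_xy = 4, G_xx = 8
By Brioschi, K is (det M1 - det M2) divided by (EG - F^2) squared.
M1 = [[-E_yy/2 + F_xy - G_xx/2, E_x/2, F_x - E_y/2], [F_y - G_x/2, E, F], [G_y/2, F, G]] = [[-4, 0, 0], [-4/3, 2, 7/6], [-14/9, 7/6, 85/36]]; det M1 = -121/9
M2 = [[0, E_y/2, G_x/2], [E_y/2, E, F], [G_x/2, F, G]] = [[0, -2, -7/3], [-2, 2, 7/6], [-7/3, 7/6, 85/36]]; det M2 = -85/9
det M1 - det M2 = -4; K = -4 / (121/36)^2 = -5184/14641

Answer: K = -5184/14641


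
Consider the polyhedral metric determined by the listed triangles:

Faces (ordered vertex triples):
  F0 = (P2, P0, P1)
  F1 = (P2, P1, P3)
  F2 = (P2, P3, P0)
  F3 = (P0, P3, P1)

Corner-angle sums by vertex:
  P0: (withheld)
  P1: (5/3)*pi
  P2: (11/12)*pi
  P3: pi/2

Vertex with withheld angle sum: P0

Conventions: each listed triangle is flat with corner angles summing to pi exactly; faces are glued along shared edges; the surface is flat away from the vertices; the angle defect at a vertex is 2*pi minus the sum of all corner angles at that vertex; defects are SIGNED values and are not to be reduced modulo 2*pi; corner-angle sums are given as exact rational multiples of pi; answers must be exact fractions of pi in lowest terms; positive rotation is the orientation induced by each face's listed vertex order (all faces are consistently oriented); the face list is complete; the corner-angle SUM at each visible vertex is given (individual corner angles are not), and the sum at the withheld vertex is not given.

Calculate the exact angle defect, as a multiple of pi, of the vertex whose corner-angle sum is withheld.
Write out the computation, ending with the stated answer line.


V = 4, E = 6, F = 4; chi = V - E + F = 2
Gauss-Bonnet: total defect = 2*pi*chi = 4*pi; visible defects sum to (35/12)*pi

Answer: defect(P0) = (13/12)*pi


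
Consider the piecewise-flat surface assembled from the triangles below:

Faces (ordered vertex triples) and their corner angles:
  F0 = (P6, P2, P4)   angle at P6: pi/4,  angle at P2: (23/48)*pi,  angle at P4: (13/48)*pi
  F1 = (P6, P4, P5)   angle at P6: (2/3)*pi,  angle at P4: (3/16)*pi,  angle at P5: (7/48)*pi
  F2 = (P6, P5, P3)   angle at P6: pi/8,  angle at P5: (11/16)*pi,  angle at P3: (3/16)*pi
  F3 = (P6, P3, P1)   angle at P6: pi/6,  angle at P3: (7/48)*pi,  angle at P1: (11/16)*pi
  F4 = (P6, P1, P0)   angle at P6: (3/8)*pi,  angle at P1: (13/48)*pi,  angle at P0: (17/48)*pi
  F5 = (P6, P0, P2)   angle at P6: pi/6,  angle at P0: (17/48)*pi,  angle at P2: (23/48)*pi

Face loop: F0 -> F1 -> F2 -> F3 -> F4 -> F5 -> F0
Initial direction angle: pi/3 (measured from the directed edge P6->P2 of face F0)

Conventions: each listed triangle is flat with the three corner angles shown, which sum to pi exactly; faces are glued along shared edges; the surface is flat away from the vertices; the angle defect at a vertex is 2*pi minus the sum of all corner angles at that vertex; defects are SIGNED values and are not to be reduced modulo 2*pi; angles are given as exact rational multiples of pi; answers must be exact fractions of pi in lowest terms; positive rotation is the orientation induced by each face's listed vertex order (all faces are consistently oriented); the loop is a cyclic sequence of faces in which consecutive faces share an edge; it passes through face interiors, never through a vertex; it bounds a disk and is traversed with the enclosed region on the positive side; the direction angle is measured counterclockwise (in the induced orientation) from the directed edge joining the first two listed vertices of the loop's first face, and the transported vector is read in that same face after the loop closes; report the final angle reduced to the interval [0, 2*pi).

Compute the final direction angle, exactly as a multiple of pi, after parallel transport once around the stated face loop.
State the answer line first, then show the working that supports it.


Answer: final direction angle = (7/12)*pi

enclosed vertex P6: corner angles sum to (7/4)*pi, defect = 2*pi - (7/4)*pi = pi/4
the rotation equals the total enclosed defect, so the final angle is initial + defects (mod 2*pi)
final angle = pi/3 + pi/4 = (7/12)*pi (mod 2*pi)


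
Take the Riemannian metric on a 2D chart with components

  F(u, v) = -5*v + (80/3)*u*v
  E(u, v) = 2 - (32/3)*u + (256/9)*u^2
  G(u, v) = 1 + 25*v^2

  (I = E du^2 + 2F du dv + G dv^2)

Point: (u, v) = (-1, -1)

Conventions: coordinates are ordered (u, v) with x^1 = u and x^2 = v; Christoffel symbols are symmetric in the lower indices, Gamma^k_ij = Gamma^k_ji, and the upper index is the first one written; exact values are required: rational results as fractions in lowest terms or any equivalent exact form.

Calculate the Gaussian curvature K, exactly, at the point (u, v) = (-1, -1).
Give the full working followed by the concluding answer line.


E = 370/9, F = 95/3, G = 26, EG - F^2 = 595/9 at the point
E_u = -608/9, E_v = 0, F_u = -80/3, F_v = -95/3, G_u = 0, G_v = -50
E_vv = 0, F_uv = 80/3, G_uu = 0
Brioschi: K = (det M1 - det M2) / (EG - F^2)^2 with the standard first/second-derivative matrices M1, M2.
M1 = [[-E_vv/2 + F_uv - G_uu/2, E_u/2, F_u - E_v/2], [F_v - G_u/2, E, F], [G_v/2, F, G]] = [[80/3, -304/9, -80/3], [-95/3, 370/9, 95/3], [-25, 95/3, 26]]; det M1 = 80/3
M2 = [[0, E_v/2, G_u/2], [E_v/2, E, F], [G_u/2, F, G]] = [[0, 0, 0], [0, 370/9, 95/3], [0, 95/3, 26]]; det M2 = 0
det M1 - det M2 = 80/3; K = 80/3 / (595/9)^2 = 432/70805

Answer: K = 432/70805


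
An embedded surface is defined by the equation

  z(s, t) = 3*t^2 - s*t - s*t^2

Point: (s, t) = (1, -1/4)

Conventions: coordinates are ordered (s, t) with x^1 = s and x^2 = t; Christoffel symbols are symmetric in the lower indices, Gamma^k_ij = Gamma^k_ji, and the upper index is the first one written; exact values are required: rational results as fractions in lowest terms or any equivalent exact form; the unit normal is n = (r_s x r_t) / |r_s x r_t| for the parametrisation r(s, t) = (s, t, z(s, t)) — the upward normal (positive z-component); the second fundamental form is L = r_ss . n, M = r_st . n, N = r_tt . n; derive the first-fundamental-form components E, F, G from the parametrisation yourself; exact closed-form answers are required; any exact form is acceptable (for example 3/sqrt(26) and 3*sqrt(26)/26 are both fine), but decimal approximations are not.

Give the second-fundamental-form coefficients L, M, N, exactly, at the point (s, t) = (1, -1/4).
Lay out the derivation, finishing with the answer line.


z_s = 3/16, z_t = -2, z_ss = 0, z_st = -1/2, z_tt = 4
E = 265/256, F = -3/8, G = 5; answer radicand W^2 = 1289/256
unnormalised second-form numerators: l = 0, m = -1/2, n = 4; L = l/sqrt(1289/256), and similarly M = m/sqrt(W^2), N = n/sqrt(W^2)

Answer: L = 0, M = -8*sqrt(1289)/1289, N = 64*sqrt(1289)/1289


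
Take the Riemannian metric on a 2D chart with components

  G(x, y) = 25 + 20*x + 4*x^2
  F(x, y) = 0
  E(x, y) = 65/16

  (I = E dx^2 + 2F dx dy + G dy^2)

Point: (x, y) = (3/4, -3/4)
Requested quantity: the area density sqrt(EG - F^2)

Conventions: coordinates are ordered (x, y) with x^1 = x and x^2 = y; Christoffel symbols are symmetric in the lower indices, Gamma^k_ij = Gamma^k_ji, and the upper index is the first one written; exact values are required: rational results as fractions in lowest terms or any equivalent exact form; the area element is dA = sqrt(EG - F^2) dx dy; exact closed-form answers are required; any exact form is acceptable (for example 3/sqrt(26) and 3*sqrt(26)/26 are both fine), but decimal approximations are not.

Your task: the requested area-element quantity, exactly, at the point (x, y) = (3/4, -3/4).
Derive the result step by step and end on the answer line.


E = 65/16, F = 0, G = 169/4; EG - F^2 = 10985/64

Answer: sqrt(EG - F^2) = 13*sqrt(65)/8


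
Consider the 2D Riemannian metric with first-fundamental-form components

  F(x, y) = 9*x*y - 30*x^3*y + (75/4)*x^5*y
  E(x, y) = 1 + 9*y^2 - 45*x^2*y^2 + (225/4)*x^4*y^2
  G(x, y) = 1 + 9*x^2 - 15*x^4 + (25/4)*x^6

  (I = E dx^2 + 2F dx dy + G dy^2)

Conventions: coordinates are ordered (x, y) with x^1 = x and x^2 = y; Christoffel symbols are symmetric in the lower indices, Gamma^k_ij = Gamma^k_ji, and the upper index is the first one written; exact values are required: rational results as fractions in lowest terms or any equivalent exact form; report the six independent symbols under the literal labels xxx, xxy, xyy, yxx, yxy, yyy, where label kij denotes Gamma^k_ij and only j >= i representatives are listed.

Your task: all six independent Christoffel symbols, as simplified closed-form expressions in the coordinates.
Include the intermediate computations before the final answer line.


E = 1 + 9*y^2 - 45*x^2*y^2 + (225/4)*x^4*y^2; F = 9*x*y - 30*x^3*y + (75/4)*x^5*y; G = 1 + 9*x^2 - 15*x^4 + (25/4)*x^6
Gamma^k_ij = (1/2) g^{kl} (d_i g_jl + d_j g_il - d_l g_ij), with g^inv = (1/(EG-F^2)) [[G, -F], [-F, E]]
first partials: E_x = -90*x*y^2 + 225*x^3*y^2, E_y = 18*y - 90*x^2*y + (225/2)*x^4*y, F_x = 9*y - 90*x^2*y + (375/4)*x^4*y, F_y = 9*x - 30*x^3 + (75/4)*x^5, G_x = 18*x - 60*x^3 + (75/2)*x^5, G_y = 0
D = EG - F^2 = 1 + 9*y^2 + 9*x^2 - 45*x^2*y^2 - 15*x^4 + (225/4)*x^4*y^2 + (25/4)*x^6
expanded: Gamma^x_xx = (G E_x - 2F F_x + F E_y)/(2D), Gamma^x_xy = (G E_y - F G_x)/(2D), Gamma^x_yy = (2G F_y - G G_x - F G_y)/(2D), Gamma^y_xx = (2E F_x - E E_y - F E_x)/(2D), Gamma^y_xy = (E G_x - F E_y)/(2D), Gamma^y_yy = (E G_y - 2F F_y + F G_x)/(2D); substitute and cancel common factors

Answer: Gamma_xxx = (450*x^3*y^2 - 180*x*y^2)/(25*x^6 + 225*x^4*y^2 - 60*x^4 - 180*x^2*y^2 + 36*x^2 + 36*y^2 + 4), Gamma_xxy = (225*x^4*y - 180*x^2*y + 36*y)/(25*x^6 + 225*x^4*y^2 - 60*x^4 - 180*x^2*y^2 + 36*x^2 + 36*y^2 + 4), Gamma_xyy = 0, Gamma_yxx = (150*x^4*y - 180*x^2*y)/(25*x^6 + 225*x^4*y^2 - 60*x^4 - 180*x^2*y^2 + 36*x^2 + 36*y^2 + 4), Gamma_yxy = (75*x^5 - 120*x^3 + 36*x)/(25*x^6 + 225*x^4*y^2 - 60*x^4 - 180*x^2*y^2 + 36*x^2 + 36*y^2 + 4), Gamma_yyy = 0
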